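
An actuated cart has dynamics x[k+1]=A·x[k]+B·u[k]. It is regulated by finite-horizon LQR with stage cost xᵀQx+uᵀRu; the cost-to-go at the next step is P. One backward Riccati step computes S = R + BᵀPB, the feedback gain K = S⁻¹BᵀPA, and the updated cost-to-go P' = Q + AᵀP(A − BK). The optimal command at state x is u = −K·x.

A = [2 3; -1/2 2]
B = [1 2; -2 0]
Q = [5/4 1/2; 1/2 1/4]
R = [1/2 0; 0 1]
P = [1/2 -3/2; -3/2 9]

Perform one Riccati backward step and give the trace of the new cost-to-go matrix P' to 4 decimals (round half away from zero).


BᵀP = [3.5000 -19.5000; 1.0000 -3.0000]
S = R + BᵀPB = [1/2 0; 0 1] + [42.5000 7.0000; 7.0000 2.0000] = [43.0000 7.0000; 7.0000 3.0000]
BᵀPA = [16.7500 -28.5000; 3.5000 -3.0000]
K = S⁻¹·BᵀPA = [0.3219 -0.8063; 0.4156 0.8813]
A−BK = [0.8469 2.0438; 0.1438 0.3875]
AᵀP(A−BK) = [0.4039 0.6703; 0.6703 2.1656]
P' = Q + AᵀP(A−BK) = [1.6539 1.1703; 1.1703 2.4156]
tr(P') = 4.0695

4.0695


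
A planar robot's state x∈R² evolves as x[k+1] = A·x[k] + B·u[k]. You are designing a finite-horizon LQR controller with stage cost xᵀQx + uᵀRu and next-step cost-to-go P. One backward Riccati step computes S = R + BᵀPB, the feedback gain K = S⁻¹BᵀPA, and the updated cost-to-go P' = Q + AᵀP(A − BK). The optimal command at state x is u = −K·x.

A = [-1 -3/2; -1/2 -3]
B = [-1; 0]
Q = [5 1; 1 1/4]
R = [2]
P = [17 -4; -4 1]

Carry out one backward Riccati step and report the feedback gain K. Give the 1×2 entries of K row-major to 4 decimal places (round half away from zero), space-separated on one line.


BᵀP = [-17.0000 4.0000]
S = R + BᵀPB = [2] + [17.0000] = [19.0000]
BᵀPA = [15.0000 13.5000]
K = S⁻¹·BᵀPA = [0.7895 0.7105]
A−BK = [-0.2105 -0.7895; -0.5000 -3.0000]
AᵀP(A−BK) = [1.4079 1.3421; 1.3421 1.6579]
P' = Q + AᵀP(A−BK) = [6.4079 2.3421; 2.3421 1.9079]
tr(P') = 8.3158

0.7895 0.7105


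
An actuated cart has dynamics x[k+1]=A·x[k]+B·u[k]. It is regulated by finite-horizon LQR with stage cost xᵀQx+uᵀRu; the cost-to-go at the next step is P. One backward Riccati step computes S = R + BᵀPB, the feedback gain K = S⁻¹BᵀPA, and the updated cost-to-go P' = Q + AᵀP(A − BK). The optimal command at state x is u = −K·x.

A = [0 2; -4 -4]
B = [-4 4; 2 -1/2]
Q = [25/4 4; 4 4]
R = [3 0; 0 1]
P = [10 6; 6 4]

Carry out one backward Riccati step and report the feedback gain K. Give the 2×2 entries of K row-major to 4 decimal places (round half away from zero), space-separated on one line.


BᵀP = [-28.0000 -16.0000; 37.0000 22.0000]
S = R + BᵀPB = [3 0; 0 1] + [80.0000 -104.0000; -104.0000 137.0000] = [83.0000 -104.0000; -104.0000 138.0000]
BᵀPA = [64.0000 8.0000; -88.0000 -14.0000]
K = S⁻¹·BᵀPA = [-0.5016 -0.5517; -1.0157 -0.5172]
A−BK = [2.0564 1.8621; -3.5047 -3.1552]
AᵀP(A−BK) = [6.7210 5.7931; 5.7931 5.1724]
P' = Q + AᵀP(A−BK) = [12.9710 9.7931; 9.7931 9.1724]
tr(P') = 22.1434

-0.5016 -0.5517 -1.0157 -0.5172


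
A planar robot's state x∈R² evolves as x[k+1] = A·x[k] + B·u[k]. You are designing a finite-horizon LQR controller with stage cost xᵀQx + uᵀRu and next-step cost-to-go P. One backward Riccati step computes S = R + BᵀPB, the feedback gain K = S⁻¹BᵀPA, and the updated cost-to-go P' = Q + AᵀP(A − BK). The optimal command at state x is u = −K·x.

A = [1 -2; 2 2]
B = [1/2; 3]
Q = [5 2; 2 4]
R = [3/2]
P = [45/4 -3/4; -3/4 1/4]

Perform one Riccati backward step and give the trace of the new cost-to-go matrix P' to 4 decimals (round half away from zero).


57.9565

BᵀP = [3.3750 0.3750]
S = R + BᵀPB = [3/2] + [2.8125] = [4.3125]
BᵀPA = [4.1250 -6.0000]
K = S⁻¹·BᵀPA = [0.9565 -1.3913]
A−BK = [0.5217 -1.3043; -0.8696 6.1739]
AᵀP(A−BK) = [5.3043 -14.2609; -14.2609 43.6522]
P' = Q + AᵀP(A−BK) = [10.3043 -12.2609; -12.2609 47.6522]
tr(P') = 57.9565


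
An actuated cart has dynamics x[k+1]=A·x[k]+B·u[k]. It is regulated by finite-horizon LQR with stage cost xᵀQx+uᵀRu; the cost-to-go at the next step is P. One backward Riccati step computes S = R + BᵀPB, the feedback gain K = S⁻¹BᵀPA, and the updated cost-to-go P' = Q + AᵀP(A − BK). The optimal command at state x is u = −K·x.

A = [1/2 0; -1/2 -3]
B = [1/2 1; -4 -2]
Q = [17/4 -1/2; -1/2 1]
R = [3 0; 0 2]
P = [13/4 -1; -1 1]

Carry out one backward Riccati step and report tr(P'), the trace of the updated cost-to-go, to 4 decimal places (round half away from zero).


BᵀP = [5.6250 -4.5000; 5.2500 -3.0000]
S = R + BᵀPB = [3 0; 0 2] + [20.8125 14.6250; 14.6250 11.2500] = [23.8125 14.6250; 14.6250 13.2500]
BᵀPA = [5.0625 13.5000; 4.1250 9.0000]
K = S⁻¹·BᵀPA = [0.0664 0.4649; 0.2380 0.1661]
A−BK = [0.2288 -0.3985; 0.2417 -0.8081]
AᵀP(A−BK) = [0.2445 -0.0387; -0.0387 1.2288]
P' = Q + AᵀP(A−BK) = [4.4945 -0.5387; -0.5387 2.2288]
tr(P') = 6.7232

6.7232


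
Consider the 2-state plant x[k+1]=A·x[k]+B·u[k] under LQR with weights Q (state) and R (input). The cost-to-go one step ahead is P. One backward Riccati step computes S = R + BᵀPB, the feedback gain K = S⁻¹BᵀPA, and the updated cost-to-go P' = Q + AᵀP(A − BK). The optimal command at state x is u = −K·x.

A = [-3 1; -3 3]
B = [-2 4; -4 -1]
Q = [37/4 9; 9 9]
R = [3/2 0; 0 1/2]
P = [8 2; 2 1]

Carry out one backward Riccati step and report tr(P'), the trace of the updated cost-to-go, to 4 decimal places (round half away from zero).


19.9453

BᵀP = [-24.0000 -8.0000; 30.0000 7.0000]
S = R + BᵀPB = [3/2 0; 0 1/2] + [80.0000 -88.0000; -88.0000 113.0000] = [81.5000 -88.0000; -88.0000 113.5000]
BᵀPA = [96.0000 -48.0000; -111.0000 51.0000]
K = S⁻¹·BᵀPA = [0.7489 -0.6373; -0.3973 -0.0448]
A−BK = [0.0871 -0.0954; -0.4018 0.4058]
AᵀP(A−BK) = [1.0023 -0.7892; -0.7892 0.6929]
P' = Q + AᵀP(A−BK) = [10.2523 8.2108; 8.2108 9.6929]
tr(P') = 19.9453


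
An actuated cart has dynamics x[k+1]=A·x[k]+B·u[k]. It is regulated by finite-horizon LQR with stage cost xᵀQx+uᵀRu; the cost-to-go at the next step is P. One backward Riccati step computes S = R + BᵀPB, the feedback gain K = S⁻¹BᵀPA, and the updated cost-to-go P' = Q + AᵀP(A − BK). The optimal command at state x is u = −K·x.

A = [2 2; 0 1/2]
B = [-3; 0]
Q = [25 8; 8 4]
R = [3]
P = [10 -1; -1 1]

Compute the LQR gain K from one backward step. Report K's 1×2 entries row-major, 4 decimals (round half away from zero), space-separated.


-0.6452 -0.6290

BᵀP = [-30.0000 3.0000]
S = R + BᵀPB = [3] + [90.0000] = [93.0000]
BᵀPA = [-60.0000 -58.5000]
K = S⁻¹·BᵀPA = [-0.6452 -0.6290]
A−BK = [0.0645 0.1129; 0.0000 0.5000]
AᵀP(A−BK) = [1.2903 1.2581; 1.2581 1.4516]
P' = Q + AᵀP(A−BK) = [26.2903 9.2581; 9.2581 5.4516]
tr(P') = 31.7419


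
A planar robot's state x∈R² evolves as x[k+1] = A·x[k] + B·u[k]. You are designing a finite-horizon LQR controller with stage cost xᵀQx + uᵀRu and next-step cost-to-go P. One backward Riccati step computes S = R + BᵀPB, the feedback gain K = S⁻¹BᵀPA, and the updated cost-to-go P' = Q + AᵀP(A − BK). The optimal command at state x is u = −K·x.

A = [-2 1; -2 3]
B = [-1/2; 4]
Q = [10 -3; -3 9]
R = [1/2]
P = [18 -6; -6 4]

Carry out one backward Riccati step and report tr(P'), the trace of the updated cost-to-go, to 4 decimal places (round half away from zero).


BᵀP = [-33.0000 19.0000]
S = R + BᵀPB = [1/2] + [92.5000] = [93.0000]
BᵀPA = [28.0000 24.0000]
K = S⁻¹·BᵀPA = [0.3011 0.2581]
A−BK = [-1.8495 1.1290; -3.2043 1.9677]
AᵀP(A−BK) = [31.5699 -19.2258; -19.2258 11.8065]
P' = Q + AᵀP(A−BK) = [41.5699 -22.2258; -22.2258 20.8065]
tr(P') = 62.3763

62.3763


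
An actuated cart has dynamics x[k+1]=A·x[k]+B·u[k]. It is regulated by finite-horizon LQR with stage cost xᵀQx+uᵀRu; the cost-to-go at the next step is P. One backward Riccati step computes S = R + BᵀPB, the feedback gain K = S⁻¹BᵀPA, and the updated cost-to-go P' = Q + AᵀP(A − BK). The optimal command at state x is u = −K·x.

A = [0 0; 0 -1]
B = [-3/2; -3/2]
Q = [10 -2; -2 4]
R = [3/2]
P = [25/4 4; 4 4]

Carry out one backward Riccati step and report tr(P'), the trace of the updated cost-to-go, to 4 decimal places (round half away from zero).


14.6167

BᵀP = [-15.3750 -12.0000]
S = R + BᵀPB = [3/2] + [41.0625] = [42.5625]
BᵀPA = [0.0000 12.0000]
K = S⁻¹·BᵀPA = [0.0000 0.2819]
A−BK = [0.0000 0.4229; 0.0000 -0.5771]
AᵀP(A−BK) = [0.0000 0.0000; 0.0000 0.6167]
P' = Q + AᵀP(A−BK) = [10.0000 -2.0000; -2.0000 4.6167]
tr(P') = 14.6167


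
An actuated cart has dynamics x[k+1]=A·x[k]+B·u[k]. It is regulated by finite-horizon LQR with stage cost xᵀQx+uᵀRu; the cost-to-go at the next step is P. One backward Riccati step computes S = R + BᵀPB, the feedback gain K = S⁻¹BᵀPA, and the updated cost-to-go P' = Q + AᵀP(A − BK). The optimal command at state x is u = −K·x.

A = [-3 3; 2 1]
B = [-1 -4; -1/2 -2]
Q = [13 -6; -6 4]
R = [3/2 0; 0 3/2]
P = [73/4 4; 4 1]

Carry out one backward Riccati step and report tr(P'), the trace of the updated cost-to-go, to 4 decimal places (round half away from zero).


19.4541

BᵀP = [-20.2500 -4.5000; -81.0000 -18.0000]
S = R + BᵀPB = [3/2 0; 0 3/2] + [22.5000 90.0000; 90.0000 360.0000] = [24.0000 90.0000; 90.0000 361.5000]
BᵀPA = [51.7500 -65.2500; 207.0000 -261.0000]
K = S⁻¹·BᵀPA = [0.1348 -0.1699; 0.5391 -0.6797]
A−BK = [-0.7090 0.1113; 3.1455 -0.4443]
AᵀP(A−BK) = [1.6899 -0.7612; -0.7612 0.7642]
P' = Q + AᵀP(A−BK) = [14.6899 -6.7612; -6.7612 4.7642]
tr(P') = 19.4541


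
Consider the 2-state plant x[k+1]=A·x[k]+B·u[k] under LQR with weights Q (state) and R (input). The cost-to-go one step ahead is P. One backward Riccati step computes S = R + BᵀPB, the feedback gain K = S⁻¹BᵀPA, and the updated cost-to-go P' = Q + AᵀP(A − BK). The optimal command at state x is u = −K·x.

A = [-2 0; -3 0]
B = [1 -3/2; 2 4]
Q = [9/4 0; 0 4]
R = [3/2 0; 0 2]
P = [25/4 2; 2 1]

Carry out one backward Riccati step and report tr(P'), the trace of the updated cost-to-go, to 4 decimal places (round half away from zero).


BᵀP = [10.2500 4.0000; -1.3750 1.0000]
S = R + BᵀPB = [3/2 0; 0 2] + [18.2500 0.6250; 0.6250 6.0625] = [19.7500 0.6250; 0.6250 8.0625]
BᵀPA = [-32.5000 0.0000; -0.2500 0.0000]
K = S⁻¹·BᵀPA = [-1.6486 0.0000; 0.0968 0.0000]
A−BK = [-0.2062 0.0000; -0.0899 0.0000]
AᵀP(A−BK) = [4.4436 0.0000; 0.0000 0.0000]
P' = Q + AᵀP(A−BK) = [6.6936 0.0000; 0.0000 4.0000]
tr(P') = 10.6936

10.6936


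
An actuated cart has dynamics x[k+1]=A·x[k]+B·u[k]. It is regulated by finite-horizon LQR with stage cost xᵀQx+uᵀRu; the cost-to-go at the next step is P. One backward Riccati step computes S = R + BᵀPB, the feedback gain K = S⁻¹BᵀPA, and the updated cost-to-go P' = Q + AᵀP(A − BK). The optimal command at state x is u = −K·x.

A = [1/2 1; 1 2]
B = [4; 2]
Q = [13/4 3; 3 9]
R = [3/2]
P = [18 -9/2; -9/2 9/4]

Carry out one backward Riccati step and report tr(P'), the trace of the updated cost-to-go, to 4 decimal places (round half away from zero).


16.3477

BᵀP = [63.0000 -13.5000]
S = R + BᵀPB = [3/2] + [225.0000] = [226.5000]
BᵀPA = [18.0000 36.0000]
K = S⁻¹·BᵀPA = [0.0795 0.1589]
A−BK = [0.1821 0.3642; 0.8411 1.6821]
AᵀP(A−BK) = [0.8195 1.6391; 1.6391 3.2781]
P' = Q + AᵀP(A−BK) = [4.0695 4.6391; 4.6391 12.2781]
tr(P') = 16.3477


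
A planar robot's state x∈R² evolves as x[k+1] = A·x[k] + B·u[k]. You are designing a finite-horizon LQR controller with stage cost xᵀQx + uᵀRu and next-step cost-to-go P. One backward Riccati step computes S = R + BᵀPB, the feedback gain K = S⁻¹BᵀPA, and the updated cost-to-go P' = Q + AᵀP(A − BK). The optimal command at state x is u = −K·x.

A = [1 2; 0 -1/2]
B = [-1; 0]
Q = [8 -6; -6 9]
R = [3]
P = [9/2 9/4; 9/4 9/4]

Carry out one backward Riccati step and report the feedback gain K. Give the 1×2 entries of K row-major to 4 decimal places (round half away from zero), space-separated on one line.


-0.6000 -1.0500

BᵀP = [-4.5000 -2.2500]
S = R + BᵀPB = [3] + [4.5000] = [7.5000]
BᵀPA = [-4.5000 -7.8750]
K = S⁻¹·BᵀPA = [-0.6000 -1.0500]
A−BK = [0.4000 0.9500; 0.0000 -0.5000]
AᵀP(A−BK) = [1.8000 3.1500; 3.1500 5.7938]
P' = Q + AᵀP(A−BK) = [9.8000 -2.8500; -2.8500 14.7938]
tr(P') = 24.5938


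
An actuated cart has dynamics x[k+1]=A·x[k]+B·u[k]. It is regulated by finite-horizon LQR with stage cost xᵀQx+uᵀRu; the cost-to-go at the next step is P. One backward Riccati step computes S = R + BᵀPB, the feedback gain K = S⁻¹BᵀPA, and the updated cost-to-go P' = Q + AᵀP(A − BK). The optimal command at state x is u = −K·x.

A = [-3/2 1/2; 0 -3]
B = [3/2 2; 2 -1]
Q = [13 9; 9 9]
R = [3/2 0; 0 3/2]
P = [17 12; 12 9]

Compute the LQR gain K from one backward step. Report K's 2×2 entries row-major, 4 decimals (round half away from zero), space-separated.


BᵀP = [49.5000 36.0000; 22.0000 15.0000]
S = R + BᵀPB = [3/2 0; 0 3/2] + [146.2500 63.0000; 63.0000 29.0000] = [147.7500 63.0000; 63.0000 30.5000]
BᵀPA = [-74.2500 -83.2500; -33.0000 -34.0000]
K = S⁻¹·BᵀPA = [-0.3454 -0.7390; -0.3685 0.4117]
A−BK = [-0.2449 0.7851; 0.3224 -1.1103]
AᵀP(A−BK) = [0.4428 -0.0345; -0.0345 1.7261]
P' = Q + AᵀP(A−BK) = [13.4428 8.9655; 8.9655 10.7261]
tr(P') = 24.1689

-0.3454 -0.7390 -0.3685 0.4117


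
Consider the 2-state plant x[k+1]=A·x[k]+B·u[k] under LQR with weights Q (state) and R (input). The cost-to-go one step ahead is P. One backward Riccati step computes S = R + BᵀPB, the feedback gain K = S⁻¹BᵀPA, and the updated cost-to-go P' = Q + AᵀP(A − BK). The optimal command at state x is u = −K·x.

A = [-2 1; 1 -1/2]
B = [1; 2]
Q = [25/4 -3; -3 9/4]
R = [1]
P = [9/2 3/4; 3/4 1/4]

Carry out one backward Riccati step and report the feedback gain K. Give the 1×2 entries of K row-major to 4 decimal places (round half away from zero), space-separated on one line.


BᵀP = [6.0000 1.2500]
S = R + BᵀPB = [1] + [8.5000] = [9.5000]
BᵀPA = [-10.7500 5.3750]
K = S⁻¹·BᵀPA = [-1.1316 0.5658]
A−BK = [-0.8684 0.4342; 3.2632 -1.6316]
AᵀP(A−BK) = [3.0855 -1.5428; -1.5428 0.7714]
P' = Q + AᵀP(A−BK) = [9.3355 -4.5428; -4.5428 3.0214]
tr(P') = 12.3569

-1.1316 0.5658


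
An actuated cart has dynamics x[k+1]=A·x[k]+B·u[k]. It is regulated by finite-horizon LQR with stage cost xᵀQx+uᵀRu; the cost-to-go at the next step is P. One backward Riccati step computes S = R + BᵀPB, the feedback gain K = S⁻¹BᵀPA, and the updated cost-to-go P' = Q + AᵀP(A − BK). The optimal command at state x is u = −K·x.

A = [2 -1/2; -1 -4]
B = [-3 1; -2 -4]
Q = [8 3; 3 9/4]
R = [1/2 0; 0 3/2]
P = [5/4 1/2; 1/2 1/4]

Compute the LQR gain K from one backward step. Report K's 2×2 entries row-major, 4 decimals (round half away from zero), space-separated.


BᵀP = [-4.7500 -2.0000; -0.7500 -0.5000]
S = R + BᵀPB = [1/2 0; 0 3/2] + [18.2500 3.2500; 3.2500 1.2500] = [18.7500 3.2500; 3.2500 2.7500]
BᵀPA = [-7.5000 10.3750; -1.0000 2.3750]
K = S⁻¹·BᵀPA = [-0.4238 0.5076; 0.1372 0.2637]
A−BK = [0.5915 0.7591; -1.2988 -1.9299]
AᵀP(A−BK) = [0.2088 0.0709; 0.0709 0.4196]
P' = Q + AᵀP(A−BK) = [8.2088 3.0709; 3.0709 2.6696]
tr(P') = 10.8784

-0.4238 0.5076 0.1372 0.2637


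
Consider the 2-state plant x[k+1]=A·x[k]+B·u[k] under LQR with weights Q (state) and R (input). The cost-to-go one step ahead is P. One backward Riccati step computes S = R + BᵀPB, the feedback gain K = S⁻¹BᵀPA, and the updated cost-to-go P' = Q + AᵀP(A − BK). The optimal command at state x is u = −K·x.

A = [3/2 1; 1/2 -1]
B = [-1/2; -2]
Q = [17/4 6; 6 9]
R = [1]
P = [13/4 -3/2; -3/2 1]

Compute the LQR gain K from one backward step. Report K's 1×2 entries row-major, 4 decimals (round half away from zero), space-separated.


0.5111 0.9333

BᵀP = [1.3750 -1.2500]
S = R + BᵀPB = [1] + [1.8125] = [2.8125]
BᵀPA = [1.4375 2.6250]
K = S⁻¹·BᵀPA = [0.5111 0.9333]
A−BK = [1.7556 1.4667; 1.5222 0.8667]
AᵀP(A−BK) = [4.5778 4.5333; 4.5333 4.8000]
P' = Q + AᵀP(A−BK) = [8.8278 10.5333; 10.5333 13.8000]
tr(P') = 22.6278


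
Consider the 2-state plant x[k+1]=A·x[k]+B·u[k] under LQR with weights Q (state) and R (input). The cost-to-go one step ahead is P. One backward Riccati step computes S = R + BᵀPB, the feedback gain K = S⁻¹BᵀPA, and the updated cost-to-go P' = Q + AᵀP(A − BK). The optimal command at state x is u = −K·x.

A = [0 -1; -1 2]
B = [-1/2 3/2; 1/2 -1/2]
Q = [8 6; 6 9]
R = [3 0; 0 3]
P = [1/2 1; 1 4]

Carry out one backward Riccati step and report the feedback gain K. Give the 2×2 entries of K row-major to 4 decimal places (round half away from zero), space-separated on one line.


-0.4038 0.7308 0.0962 -0.2692

BᵀP = [0.2500 1.5000; 0.2500 -0.5000]
S = R + BᵀPB = [3 0; 0 3] + [0.6250 -0.3750; -0.3750 0.6250] = [3.6250 -0.3750; -0.3750 3.6250]
BᵀPA = [-1.5000 2.7500; 0.5000 -1.2500]
K = S⁻¹·BᵀPA = [-0.4038 0.7308; 0.0962 -0.2692]
A−BK = [-0.3462 -0.2308; -0.7500 1.5000]
AᵀP(A−BK) = [3.3462 -5.7692; -5.7692 10.1538]
P' = Q + AᵀP(A−BK) = [11.3462 0.2308; 0.2308 19.1538]
tr(P') = 30.5000


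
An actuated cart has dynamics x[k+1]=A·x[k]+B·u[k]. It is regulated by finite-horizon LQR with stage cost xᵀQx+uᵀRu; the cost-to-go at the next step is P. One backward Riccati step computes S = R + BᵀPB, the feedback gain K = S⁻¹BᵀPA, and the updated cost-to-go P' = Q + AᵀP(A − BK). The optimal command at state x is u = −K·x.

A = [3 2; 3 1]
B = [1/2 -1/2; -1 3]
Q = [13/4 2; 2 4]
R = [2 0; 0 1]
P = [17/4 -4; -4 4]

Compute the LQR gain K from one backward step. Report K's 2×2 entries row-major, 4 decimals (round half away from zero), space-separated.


BᵀP = [6.1250 -6.0000; -14.1250 14.0000]
S = R + BᵀPB = [2 0; 0 1] + [9.0625 -21.0625; -21.0625 49.0625] = [11.0625 -21.0625; -21.0625 50.0625]
BᵀPA = [0.3750 6.2500; -0.3750 -14.2500]
K = S⁻¹·BᵀPA = [0.0987 0.1157; 0.0340 -0.2360]
A−BK = [2.9677 1.8242; 2.9966 1.8236]
AᵀP(A−BK) = [2.2258 1.3681; 1.3681 0.9144]
P' = Q + AᵀP(A−BK) = [5.4758 3.3681; 3.3681 4.9144]
tr(P') = 10.3901

0.0987 0.1157 0.0340 -0.2360


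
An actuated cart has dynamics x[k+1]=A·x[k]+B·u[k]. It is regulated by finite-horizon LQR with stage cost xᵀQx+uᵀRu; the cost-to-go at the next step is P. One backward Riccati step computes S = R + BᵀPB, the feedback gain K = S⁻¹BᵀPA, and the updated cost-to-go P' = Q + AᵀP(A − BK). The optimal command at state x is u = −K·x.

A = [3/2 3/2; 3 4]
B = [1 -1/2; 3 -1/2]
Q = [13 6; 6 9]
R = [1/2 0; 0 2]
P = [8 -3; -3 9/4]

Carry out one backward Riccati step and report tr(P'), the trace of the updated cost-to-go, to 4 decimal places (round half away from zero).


BᵀP = [-1.0000 3.7500; -2.5000 0.3750]
S = R + BᵀPB = [1/2 0; 0 2] + [10.2500 -1.3750; -1.3750 1.0625] = [10.7500 -1.3750; -1.3750 3.0625]
BᵀPA = [9.7500 13.5000; -2.6250 -2.2500]
K = S⁻¹·BᵀPA = [0.8459 1.2326; -0.4773 -0.1813]
A−BK = [0.4154 0.1767; 0.2236 0.2115]
AᵀP(A−BK) = [1.7492 1.0060; 1.0060 0.9517]
P' = Q + AᵀP(A−BK) = [14.7492 7.0060; 7.0060 9.9517]
tr(P') = 24.7009

24.7009


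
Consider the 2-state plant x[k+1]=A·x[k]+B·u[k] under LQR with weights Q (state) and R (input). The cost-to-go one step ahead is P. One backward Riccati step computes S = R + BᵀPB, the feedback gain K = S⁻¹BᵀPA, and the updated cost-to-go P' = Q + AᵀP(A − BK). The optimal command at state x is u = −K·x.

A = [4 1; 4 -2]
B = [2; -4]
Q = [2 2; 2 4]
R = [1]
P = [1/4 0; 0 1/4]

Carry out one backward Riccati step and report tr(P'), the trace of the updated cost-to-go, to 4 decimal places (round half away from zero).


BᵀP = [0.5000 -1.0000]
S = R + BᵀPB = [1] + [5.0000] = [6.0000]
BᵀPA = [-2.0000 2.5000]
K = S⁻¹·BᵀPA = [-0.3333 0.4167]
A−BK = [4.6667 0.1667; 2.6667 -0.3333]
AᵀP(A−BK) = [7.3333 -0.1667; -0.1667 0.2083]
P' = Q + AᵀP(A−BK) = [9.3333 1.8333; 1.8333 4.2083]
tr(P') = 13.5417

13.5417


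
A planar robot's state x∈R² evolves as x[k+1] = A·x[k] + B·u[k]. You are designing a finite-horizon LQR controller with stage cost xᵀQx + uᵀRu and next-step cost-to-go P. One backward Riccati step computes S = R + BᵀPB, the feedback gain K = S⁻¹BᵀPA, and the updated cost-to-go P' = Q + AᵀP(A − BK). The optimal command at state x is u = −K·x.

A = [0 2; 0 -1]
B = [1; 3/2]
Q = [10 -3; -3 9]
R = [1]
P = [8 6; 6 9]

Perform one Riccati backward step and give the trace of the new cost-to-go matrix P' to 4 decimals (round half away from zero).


31.5503

BᵀP = [17.0000 19.5000]
S = R + BᵀPB = [1] + [46.2500] = [47.2500]
BᵀPA = [0.0000 14.5000]
K = S⁻¹·BᵀPA = [0.0000 0.3069]
A−BK = [0.0000 1.6931; 0.0000 -1.4603]
AᵀP(A−BK) = [0.0000 0.0000; 0.0000 12.5503]
P' = Q + AᵀP(A−BK) = [10.0000 -3.0000; -3.0000 21.5503]
tr(P') = 31.5503


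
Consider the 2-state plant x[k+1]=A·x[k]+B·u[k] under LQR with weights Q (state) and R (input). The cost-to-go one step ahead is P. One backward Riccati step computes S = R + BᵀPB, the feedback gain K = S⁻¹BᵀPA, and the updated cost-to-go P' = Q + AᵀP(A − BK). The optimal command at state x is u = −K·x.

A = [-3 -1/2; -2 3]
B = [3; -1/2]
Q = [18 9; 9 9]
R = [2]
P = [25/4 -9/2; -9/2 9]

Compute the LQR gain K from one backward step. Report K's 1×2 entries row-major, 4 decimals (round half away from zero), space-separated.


-0.3649 -0.8716

BᵀP = [21.0000 -18.0000]
S = R + BᵀPB = [2] + [72.0000] = [74.0000]
BᵀPA = [-27.0000 -64.5000]
K = S⁻¹·BᵀPA = [-0.3649 -0.8716]
A−BK = [-1.9054 2.1149; -2.1824 2.5642]
AᵀP(A−BK) = [28.3986 -32.1588; -32.1588 39.8429]
P' = Q + AᵀP(A−BK) = [46.3986 -23.1588; -23.1588 48.8429]
tr(P') = 95.2416


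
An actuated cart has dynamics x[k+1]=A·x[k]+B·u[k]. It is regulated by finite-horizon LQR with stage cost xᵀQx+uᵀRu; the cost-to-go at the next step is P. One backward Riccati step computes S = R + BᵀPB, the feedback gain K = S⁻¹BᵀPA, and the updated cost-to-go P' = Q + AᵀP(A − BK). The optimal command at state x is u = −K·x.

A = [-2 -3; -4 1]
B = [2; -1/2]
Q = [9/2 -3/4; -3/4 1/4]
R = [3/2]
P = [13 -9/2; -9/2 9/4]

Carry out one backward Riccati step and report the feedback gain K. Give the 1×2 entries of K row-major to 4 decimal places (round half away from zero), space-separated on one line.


-0.2537 -1.5045

BᵀP = [28.2500 -10.1250]
S = R + BᵀPB = [3/2] + [61.5625] = [63.0625]
BᵀPA = [-16.0000 -94.8750]
K = S⁻¹·BᵀPA = [-0.2537 -1.5045]
A−BK = [-1.4926 0.0089; -4.1269 0.2478]
AᵀP(A−BK) = [11.9405 -0.0714; -0.0714 3.5144]
P' = Q + AᵀP(A−BK) = [16.4405 -0.8214; -0.8214 3.7644]
tr(P') = 20.2049


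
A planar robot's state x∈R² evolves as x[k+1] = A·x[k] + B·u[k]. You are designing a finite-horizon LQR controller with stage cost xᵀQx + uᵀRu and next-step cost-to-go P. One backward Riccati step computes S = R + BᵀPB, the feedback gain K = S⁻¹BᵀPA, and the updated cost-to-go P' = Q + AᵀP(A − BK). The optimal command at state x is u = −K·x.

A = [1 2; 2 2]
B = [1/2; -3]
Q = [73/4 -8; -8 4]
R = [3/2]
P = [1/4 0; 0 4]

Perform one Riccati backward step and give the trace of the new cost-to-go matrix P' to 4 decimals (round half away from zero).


BᵀP = [0.1250 -12.0000]
S = R + BᵀPB = [3/2] + [36.0625] = [37.5625]
BᵀPA = [-23.8750 -23.7500]
K = S⁻¹·BᵀPA = [-0.6356 -0.6323]
A−BK = [1.3178 2.3161; 0.0932 0.1032]
AᵀP(A−BK) = [1.0749 1.4043; 1.4043 1.9834]
P' = Q + AᵀP(A−BK) = [19.3249 -6.5957; -6.5957 5.9834]
tr(P') = 25.3082

25.3082


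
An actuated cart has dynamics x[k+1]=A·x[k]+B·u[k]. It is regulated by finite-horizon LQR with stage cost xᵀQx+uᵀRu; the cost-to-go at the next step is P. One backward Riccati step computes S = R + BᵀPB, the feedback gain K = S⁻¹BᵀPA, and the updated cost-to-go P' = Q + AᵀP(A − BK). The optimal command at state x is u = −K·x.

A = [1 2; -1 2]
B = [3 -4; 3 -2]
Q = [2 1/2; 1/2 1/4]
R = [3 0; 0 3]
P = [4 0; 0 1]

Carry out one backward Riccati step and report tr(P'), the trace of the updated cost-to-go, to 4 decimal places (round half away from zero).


4.8537

BᵀP = [12.0000 3.0000; -16.0000 -2.0000]
S = R + BᵀPB = [3 0; 0 3] + [45.0000 -54.0000; -54.0000 68.0000] = [48.0000 -54.0000; -54.0000 71.0000]
BᵀPA = [9.0000 30.0000; -14.0000 -36.0000]
K = S⁻¹·BᵀPA = [-0.2378 0.3780; -0.3780 -0.2195]
A−BK = [0.2012 -0.0122; -1.0427 0.4268]
AᵀP(A−BK) = [1.8476 -0.4756; -0.4756 0.7561]
P' = Q + AᵀP(A−BK) = [3.8476 0.0244; 0.0244 1.0061]
tr(P') = 4.8537


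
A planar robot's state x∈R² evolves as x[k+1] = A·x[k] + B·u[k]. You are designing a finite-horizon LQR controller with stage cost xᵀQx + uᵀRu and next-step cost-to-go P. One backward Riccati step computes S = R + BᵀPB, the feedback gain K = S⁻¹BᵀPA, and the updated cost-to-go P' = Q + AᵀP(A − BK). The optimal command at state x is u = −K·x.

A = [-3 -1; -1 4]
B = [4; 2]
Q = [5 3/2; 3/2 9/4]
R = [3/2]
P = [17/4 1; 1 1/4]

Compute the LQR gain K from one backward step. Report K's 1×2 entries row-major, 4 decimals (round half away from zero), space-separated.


BᵀP = [19.0000 4.5000]
S = R + BᵀPB = [3/2] + [85.0000] = [86.5000]
BᵀPA = [-61.5000 -1.0000]
K = S⁻¹·BᵀPA = [-0.7110 -0.0116]
A−BK = [-0.1561 -0.9538; 0.4220 4.0231]
AᵀP(A−BK) = [0.7746 0.0390; 0.0390 0.2384]
P' = Q + AᵀP(A−BK) = [5.7746 1.5390; 1.5390 2.4884]
tr(P') = 8.2630

-0.7110 -0.0116


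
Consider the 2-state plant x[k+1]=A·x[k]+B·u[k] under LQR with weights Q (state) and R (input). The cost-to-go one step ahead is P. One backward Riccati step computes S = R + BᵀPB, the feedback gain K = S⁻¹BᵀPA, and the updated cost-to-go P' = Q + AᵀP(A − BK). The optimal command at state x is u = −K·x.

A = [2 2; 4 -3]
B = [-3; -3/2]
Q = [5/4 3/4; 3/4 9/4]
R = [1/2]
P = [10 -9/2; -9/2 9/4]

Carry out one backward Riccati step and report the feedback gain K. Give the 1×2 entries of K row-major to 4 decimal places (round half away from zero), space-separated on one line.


BᵀP = [-23.2500 10.1250]
S = R + BᵀPB = [1/2] + [54.5625] = [55.0625]
BᵀPA = [-6.0000 -76.8750]
K = S⁻¹·BᵀPA = [-0.1090 -1.3961]
A−BK = [1.6731 -2.1884; 3.8365 -5.0942]
AᵀP(A−BK) = [3.3462 -4.3768; -4.3768 6.9217]
P' = Q + AᵀP(A−BK) = [4.5962 -3.6268; -3.6268 9.1717]
tr(P') = 13.7679

-0.1090 -1.3961


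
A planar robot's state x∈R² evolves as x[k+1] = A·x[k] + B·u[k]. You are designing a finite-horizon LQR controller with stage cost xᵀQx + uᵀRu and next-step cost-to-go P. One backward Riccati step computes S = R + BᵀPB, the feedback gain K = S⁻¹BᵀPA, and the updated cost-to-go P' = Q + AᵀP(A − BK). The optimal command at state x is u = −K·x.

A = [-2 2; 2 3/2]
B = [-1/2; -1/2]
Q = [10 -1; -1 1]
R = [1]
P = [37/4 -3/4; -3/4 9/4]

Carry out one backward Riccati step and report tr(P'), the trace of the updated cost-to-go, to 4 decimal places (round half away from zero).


BᵀP = [-4.2500 -0.7500]
S = R + BᵀPB = [1] + [2.5000] = [3.5000]
BᵀPA = [7.0000 -9.6250]
K = S⁻¹·BᵀPA = [2.0000 -2.7500]
A−BK = [-1.0000 0.6250; 3.0000 0.1250]
AᵀP(A−BK) = [38.0000 -11.7500; -11.7500 11.0938]
P' = Q + AᵀP(A−BK) = [48.0000 -12.7500; -12.7500 12.0938]
tr(P') = 60.0938

60.0938


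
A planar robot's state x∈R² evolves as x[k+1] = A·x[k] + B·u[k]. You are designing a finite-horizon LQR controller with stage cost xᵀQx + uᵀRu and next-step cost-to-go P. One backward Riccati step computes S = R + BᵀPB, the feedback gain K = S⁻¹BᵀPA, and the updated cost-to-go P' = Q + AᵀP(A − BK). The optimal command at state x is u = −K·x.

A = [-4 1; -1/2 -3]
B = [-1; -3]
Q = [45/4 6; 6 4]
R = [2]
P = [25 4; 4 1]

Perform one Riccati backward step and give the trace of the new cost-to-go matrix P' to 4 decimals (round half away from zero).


BᵀP = [-37.0000 -7.0000]
S = R + BᵀPB = [2] + [58.0000] = [60.0000]
BᵀPA = [151.5000 -16.0000]
K = S⁻¹·BᵀPA = [2.5250 -0.2667]
A−BK = [-1.4750 0.7333; 7.0750 -3.8000]
AᵀP(A−BK) = [33.7125 -12.1000; -12.1000 5.7333]
P' = Q + AᵀP(A−BK) = [44.9625 -6.1000; -6.1000 9.7333]
tr(P') = 54.6958

54.6958


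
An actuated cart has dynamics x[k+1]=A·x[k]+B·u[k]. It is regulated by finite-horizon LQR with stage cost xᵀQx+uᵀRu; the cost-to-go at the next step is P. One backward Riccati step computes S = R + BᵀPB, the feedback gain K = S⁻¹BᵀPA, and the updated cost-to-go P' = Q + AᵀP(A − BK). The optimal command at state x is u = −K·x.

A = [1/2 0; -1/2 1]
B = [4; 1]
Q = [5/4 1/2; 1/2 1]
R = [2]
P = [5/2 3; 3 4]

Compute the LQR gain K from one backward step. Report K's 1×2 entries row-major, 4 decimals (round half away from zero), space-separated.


-0.0214 0.2286

BᵀP = [13.0000 16.0000]
S = R + BᵀPB = [2] + [68.0000] = [70.0000]
BᵀPA = [-1.5000 16.0000]
K = S⁻¹·BᵀPA = [-0.0214 0.2286]
A−BK = [0.5857 -0.9143; -0.4786 0.7714]
AᵀP(A−BK) = [0.0929 -0.1571; -0.1571 0.3429]
P' = Q + AᵀP(A−BK) = [1.3429 0.3429; 0.3429 1.3429]
tr(P') = 2.6857


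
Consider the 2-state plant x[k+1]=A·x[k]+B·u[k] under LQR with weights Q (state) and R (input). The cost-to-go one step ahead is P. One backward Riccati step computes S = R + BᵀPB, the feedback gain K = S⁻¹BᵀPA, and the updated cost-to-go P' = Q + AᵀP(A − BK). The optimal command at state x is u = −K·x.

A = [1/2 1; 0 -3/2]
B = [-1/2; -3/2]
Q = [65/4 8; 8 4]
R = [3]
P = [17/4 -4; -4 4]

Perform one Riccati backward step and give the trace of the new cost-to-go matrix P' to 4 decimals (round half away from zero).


BᵀP = [3.8750 -4.0000]
S = R + BᵀPB = [3] + [4.0625] = [7.0625]
BᵀPA = [1.9375 9.8750]
K = S⁻¹·BᵀPA = [0.2743 1.3982]
A−BK = [0.6372 1.6991; 0.4115 0.5973]
AᵀP(A−BK) = [0.5310 2.4159; 2.4159 11.4425]
P' = Q + AᵀP(A−BK) = [16.7810 10.4159; 10.4159 15.4425]
tr(P') = 32.2235

32.2235


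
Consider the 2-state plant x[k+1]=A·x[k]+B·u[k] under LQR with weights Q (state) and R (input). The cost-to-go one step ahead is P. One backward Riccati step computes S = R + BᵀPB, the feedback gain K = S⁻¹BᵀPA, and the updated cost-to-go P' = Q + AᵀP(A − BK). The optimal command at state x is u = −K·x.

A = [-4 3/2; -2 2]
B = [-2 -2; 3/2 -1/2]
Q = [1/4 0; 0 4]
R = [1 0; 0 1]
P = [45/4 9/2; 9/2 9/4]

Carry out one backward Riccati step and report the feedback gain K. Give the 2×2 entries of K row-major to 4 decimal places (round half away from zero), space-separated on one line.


0.2114 0.1938 2.0157 -1.1523

BᵀP = [-15.7500 -5.6250; -24.7500 -10.1250]
S = R + BᵀPB = [1 0; 0 1] + [23.0625 34.3125; 34.3125 54.5625] = [24.0625 34.3125; 34.3125 55.5625]
BᵀPA = [74.2500 -34.8750; 119.2500 -57.3750]
K = S⁻¹·BᵀPA = [0.2114 0.1938; 2.0157 -1.1523]
A−BK = [0.4542 -0.4170; -1.3093 1.1331]
AᵀP(A−BK) = [4.9334 -2.9777; -2.9777 1.9580]
P' = Q + AᵀP(A−BK) = [5.1834 -2.9777; -2.9777 5.9580]
tr(P') = 11.1414


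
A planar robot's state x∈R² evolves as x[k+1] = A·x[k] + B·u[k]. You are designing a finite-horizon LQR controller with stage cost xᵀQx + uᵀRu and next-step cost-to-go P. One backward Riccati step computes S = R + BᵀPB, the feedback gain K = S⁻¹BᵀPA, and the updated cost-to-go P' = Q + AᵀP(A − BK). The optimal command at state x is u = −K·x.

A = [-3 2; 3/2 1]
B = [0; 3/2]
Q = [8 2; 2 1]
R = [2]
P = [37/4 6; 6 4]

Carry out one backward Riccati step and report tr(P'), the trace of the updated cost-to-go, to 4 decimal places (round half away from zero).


30.4318

BᵀP = [9.0000 6.0000]
S = R + BᵀPB = [2] + [9.0000] = [11.0000]
BᵀPA = [-18.0000 24.0000]
K = S⁻¹·BᵀPA = [-1.6364 2.1818]
A−BK = [-3.0000 2.0000; 3.9545 -2.2727]
AᵀP(A−BK) = [8.7955 -10.2273; -10.2273 12.6364]
P' = Q + AᵀP(A−BK) = [16.7955 -8.2273; -8.2273 13.6364]
tr(P') = 30.4318


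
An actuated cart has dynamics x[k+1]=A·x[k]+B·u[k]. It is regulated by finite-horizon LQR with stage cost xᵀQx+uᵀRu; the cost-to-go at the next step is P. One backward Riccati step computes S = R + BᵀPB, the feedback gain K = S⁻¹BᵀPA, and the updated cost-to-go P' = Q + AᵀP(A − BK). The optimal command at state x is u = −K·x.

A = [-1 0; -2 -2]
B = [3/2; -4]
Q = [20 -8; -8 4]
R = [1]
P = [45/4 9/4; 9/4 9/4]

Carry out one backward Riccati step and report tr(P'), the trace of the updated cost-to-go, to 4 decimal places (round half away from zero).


58.3434

BᵀP = [7.8750 -5.6250]
S = R + BᵀPB = [1] + [34.3125] = [35.3125]
BᵀPA = [3.3750 11.2500]
K = S⁻¹·BᵀPA = [0.0956 0.3186]
A−BK = [-1.1434 -0.4779; -1.6177 -0.7257]
AᵀP(A−BK) = [28.9274 12.4248; 12.4248 5.4159]
P' = Q + AᵀP(A−BK) = [48.9274 4.4248; 4.4248 9.4159]
tr(P') = 58.3434


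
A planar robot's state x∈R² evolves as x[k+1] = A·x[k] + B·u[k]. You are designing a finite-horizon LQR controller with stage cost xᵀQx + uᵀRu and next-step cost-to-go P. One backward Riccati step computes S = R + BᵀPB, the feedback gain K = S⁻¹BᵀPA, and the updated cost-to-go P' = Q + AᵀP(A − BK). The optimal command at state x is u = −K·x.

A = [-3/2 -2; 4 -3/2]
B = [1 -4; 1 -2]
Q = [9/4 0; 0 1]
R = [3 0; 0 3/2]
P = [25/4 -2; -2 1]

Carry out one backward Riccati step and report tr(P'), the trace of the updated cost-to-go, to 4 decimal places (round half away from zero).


BᵀP = [4.2500 -1.0000; -21.0000 6.0000]
S = R + BᵀPB = [3 0; 0 3/2] + [3.2500 -15.0000; -15.0000 72.0000] = [6.2500 -15.0000; -15.0000 73.5000]
BᵀPA = [-10.3750 -7.0000; 55.5000 33.0000]
K = S⁻¹·BᵀPA = [0.2984 -0.0832; 0.8160 0.4320]
A−BK = [1.4656 -0.1888; 5.3336 -0.5528]
AᵀP(A−BK) = [11.8704 -0.5892; -0.5892 0.4116]
P' = Q + AᵀP(A−BK) = [14.1204 -0.5892; -0.5892 1.4116]
tr(P') = 15.5320

15.5320


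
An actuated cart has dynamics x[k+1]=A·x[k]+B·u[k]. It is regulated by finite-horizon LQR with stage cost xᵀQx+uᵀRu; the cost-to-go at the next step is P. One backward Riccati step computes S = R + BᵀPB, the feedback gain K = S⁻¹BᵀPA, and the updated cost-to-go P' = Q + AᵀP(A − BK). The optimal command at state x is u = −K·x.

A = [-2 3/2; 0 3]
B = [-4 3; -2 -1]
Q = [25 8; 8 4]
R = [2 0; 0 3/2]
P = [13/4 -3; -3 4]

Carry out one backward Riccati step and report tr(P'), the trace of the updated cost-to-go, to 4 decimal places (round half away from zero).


31.9579

BᵀP = [-7.0000 4.0000; 12.7500 -13.0000]
S = R + BᵀPB = [2 0; 0 3/2] + [20.0000 -25.0000; -25.0000 51.2500] = [22.0000 -25.0000; -25.0000 52.7500]
BᵀPA = [14.0000 1.5000; -25.5000 -19.8750]
K = S⁻¹·BᵀPA = [0.1886 -0.7801; -0.3940 -0.7465]
A−BK = [-0.0635 0.6190; -0.0168 0.6933]
AᵀP(A−BK) = [0.3119 0.1359; 0.1359 2.6460]
P' = Q + AᵀP(A−BK) = [25.3119 8.1359; 8.1359 6.6460]
tr(P') = 31.9579


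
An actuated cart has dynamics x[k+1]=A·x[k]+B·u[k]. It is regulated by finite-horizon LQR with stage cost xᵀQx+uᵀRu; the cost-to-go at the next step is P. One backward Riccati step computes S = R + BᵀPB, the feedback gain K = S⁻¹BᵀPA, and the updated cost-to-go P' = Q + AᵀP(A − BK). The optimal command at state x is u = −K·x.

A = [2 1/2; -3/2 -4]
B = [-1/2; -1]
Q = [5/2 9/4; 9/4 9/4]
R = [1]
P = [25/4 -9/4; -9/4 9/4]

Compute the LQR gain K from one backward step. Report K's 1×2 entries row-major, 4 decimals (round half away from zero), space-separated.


-0.0244 1.5854

BᵀP = [-0.8750 -1.1250]
S = R + BᵀPB = [1] + [1.5625] = [2.5625]
BᵀPA = [-0.0625 4.0625]
K = S⁻¹·BᵀPA = [-0.0244 1.5854]
A−BK = [1.9878 1.2927; -1.5244 -2.4146]
AᵀP(A−BK) = [43.5610 39.5366; 39.5366 40.1220]
P' = Q + AᵀP(A−BK) = [46.0610 41.7866; 41.7866 42.3720]
tr(P') = 88.4329


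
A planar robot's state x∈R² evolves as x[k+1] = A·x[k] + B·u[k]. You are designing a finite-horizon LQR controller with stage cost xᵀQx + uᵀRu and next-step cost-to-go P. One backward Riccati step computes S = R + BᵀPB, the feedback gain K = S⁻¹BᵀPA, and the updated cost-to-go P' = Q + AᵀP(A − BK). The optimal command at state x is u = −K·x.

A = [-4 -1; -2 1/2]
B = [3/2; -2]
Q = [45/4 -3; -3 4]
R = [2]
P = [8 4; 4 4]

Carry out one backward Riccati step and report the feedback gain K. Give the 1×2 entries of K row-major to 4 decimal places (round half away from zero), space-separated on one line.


BᵀP = [4.0000 -2.0000]
S = R + BᵀPB = [2] + [10.0000] = [12.0000]
BᵀPA = [-12.0000 -5.0000]
K = S⁻¹·BᵀPA = [-1.0000 -0.4167]
A−BK = [-2.5000 -0.3750; -4.0000 -0.3333]
AᵀP(A−BK) = [196.0000 23.0000; 23.0000 2.9167]
P' = Q + AᵀP(A−BK) = [207.2500 20.0000; 20.0000 6.9167]
tr(P') = 214.1667

-1.0000 -0.4167


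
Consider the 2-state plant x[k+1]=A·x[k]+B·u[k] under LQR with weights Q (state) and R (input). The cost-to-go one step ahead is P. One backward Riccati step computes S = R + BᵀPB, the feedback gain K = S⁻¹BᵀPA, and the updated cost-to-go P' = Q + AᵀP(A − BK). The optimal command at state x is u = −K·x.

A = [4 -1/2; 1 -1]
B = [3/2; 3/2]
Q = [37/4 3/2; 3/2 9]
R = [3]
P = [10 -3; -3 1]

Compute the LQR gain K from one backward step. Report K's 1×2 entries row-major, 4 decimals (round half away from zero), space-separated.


2.7368 -0.1579

BᵀP = [10.5000 -3.0000]
S = R + BᵀPB = [3] + [11.2500] = [14.2500]
BᵀPA = [39.0000 -2.2500]
K = S⁻¹·BᵀPA = [2.7368 -0.1579]
A−BK = [-0.1053 -0.2632; -3.1053 -0.7632]
AᵀP(A−BK) = [30.2632 -1.3421; -1.3421 0.1447]
P' = Q + AᵀP(A−BK) = [39.5132 0.1579; 0.1579 9.1447]
tr(P') = 48.6579


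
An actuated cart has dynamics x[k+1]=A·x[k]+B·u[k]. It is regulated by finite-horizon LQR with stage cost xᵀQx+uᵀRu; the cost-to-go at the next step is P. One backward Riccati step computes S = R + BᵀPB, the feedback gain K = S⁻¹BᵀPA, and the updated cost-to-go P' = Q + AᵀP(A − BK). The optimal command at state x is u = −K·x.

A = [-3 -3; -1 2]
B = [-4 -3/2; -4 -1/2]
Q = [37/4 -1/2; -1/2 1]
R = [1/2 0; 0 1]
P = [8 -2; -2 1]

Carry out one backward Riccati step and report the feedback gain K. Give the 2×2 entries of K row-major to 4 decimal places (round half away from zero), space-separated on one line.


0.4470 0.0526 0.9417 2.2284

BᵀP = [-24.0000 4.0000; -11.0000 2.5000]
S = R + BᵀPB = [1/2 0; 0 1] + [80.0000 34.0000; 34.0000 15.2500] = [80.5000 34.0000; 34.0000 16.2500]
BᵀPA = [68.0000 80.0000; 30.5000 38.0000]
K = S⁻¹·BᵀPA = [0.4470 0.0526; 0.9417 2.2284]
A−BK = [0.2005 0.5530; 1.2588 3.3246]
AᵀP(A−BK) = [1.8833 4.4569; 4.4569 11.1126]
P' = Q + AᵀP(A−BK) = [11.1333 3.9569; 3.9569 12.1126]
tr(P') = 23.2459


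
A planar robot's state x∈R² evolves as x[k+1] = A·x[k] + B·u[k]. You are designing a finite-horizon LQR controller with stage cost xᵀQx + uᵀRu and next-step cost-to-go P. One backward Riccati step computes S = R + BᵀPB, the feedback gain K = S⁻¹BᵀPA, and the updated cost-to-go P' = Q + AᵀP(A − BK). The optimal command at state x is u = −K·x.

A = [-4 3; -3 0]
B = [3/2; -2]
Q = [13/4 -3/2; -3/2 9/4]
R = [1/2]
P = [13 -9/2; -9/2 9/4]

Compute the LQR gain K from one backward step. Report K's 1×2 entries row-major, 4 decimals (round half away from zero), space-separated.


-1.2205 1.3004

BᵀP = [28.5000 -11.2500]
S = R + BᵀPB = [1/2] + [65.2500] = [65.7500]
BᵀPA = [-80.2500 85.5000]
K = S⁻¹·BᵀPA = [-1.2205 1.3004]
A−BK = [-2.1692 1.0494; -5.4411 2.6008]
AᵀP(A−BK) = [22.3023 -11.1445; -11.1445 5.8175]
P' = Q + AᵀP(A−BK) = [25.5523 -12.6445; -12.6445 8.0675]
tr(P') = 33.6198


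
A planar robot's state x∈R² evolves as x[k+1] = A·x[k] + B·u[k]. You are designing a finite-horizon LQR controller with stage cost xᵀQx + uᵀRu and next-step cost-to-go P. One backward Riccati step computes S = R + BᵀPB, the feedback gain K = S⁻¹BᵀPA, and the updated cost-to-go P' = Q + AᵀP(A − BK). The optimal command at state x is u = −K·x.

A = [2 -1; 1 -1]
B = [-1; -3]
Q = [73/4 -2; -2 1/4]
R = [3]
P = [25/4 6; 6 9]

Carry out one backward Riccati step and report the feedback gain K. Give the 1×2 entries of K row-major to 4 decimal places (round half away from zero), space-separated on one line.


-0.6455 0.4535

BᵀP = [-24.2500 -33.0000]
S = R + BᵀPB = [3] + [123.2500] = [126.2500]
BᵀPA = [-81.5000 57.2500]
K = S⁻¹·BᵀPA = [-0.6455 0.4535]
A−BK = [1.3545 -0.5465; -0.9366 0.3604]
AᵀP(A−BK) = [5.3881 -2.5426; -2.5426 1.2891]
P' = Q + AᵀP(A−BK) = [23.6381 -4.5426; -4.5426 1.5391]
tr(P') = 25.1772
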